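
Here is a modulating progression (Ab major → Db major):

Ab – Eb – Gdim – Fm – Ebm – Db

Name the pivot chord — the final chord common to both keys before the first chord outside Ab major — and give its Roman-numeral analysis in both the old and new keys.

Chords diatonic to Ab major: Ab, Bbm, Cm, Db, Eb, Fm, Gdim.
Reading the progression, the first chord not in that set is Ebm, so the modulation leaves Ab major there.
The chord immediately before Ebm is Fm, which is diatonic to both keys: vi in Ab major and iii in Db major.

Fm — vi in Ab major, iii in Db major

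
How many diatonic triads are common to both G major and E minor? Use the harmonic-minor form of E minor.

Diatonic triads of G major: G (I), Am (ii), Bm (iii), C (IV), D (V), Em (vi), F#dim (vii°).
Diatonic triads of E minor (harmonic minor): Em (i), F#dim (ii°), Gaug (III+), Am (iv), B (V), C (VI), D#dim (vii°).
Matching root and quality in both lists: Am, C, Em, F#dim.
That gives 4 common triads.

4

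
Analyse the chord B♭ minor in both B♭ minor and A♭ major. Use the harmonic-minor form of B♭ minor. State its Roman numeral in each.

i in B♭ minor; ii in A♭ major

The scale of B♭ minor (harmonic minor) is B♭ C D♭ E♭ F G♭ A; B♭ is degree 1, and the triad built there (B♭-D♭-F) is minor, so it is i.
The scale of A♭ major is A♭ B♭ C D♭ E♭ F G; B♭ is degree 2, and the triad built there (B♭-D♭-F) is minor, so it is ii.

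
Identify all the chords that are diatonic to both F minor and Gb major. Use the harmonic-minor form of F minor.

Triads in F minor (harmonic minor): Fm (i), Gdim (ii°), Abaug (III+), Bbm (iv), C (V), Db (VI), Edim (vii°).
Triads in Gb major: Gb (I), Abm (ii), Bbm (iii), Cb (IV), Db (V), Ebm (vi), Fdim (vii°).
Shared triads with their functions: Bbm (iv in F minor, iii in Gb major); Db (VI in F minor, V in Gb major).

Bbm, Db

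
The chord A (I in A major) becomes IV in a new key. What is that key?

E major

The numeral IV denotes a major triad on scale degree 4. With A on degree 4, the tonic of the new key is E.
Degree 4 carries a major triad in major keys, so the destination is E major.
Check: the diatonic triads of E major are E (I), F#m (ii), G#m (iii), A (IV), B (V), C#m (vi), D#dim (vii°) — A is indeed IV.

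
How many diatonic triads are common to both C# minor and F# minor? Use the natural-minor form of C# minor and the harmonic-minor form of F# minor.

1

Diatonic triads of C# minor (natural minor): C# minor (i), D# diminished (ii°), E major (III), F# minor (iv), G# minor (v), A major (VI), B major (VII).
Diatonic triads of F# minor (harmonic minor): F# minor (i), G# diminished (ii°), A augmented (III+), B minor (iv), C# major (V), D major (VI), E# diminished (vii°).
Matching root and quality in both lists: F# minor.
That gives 1 common triad.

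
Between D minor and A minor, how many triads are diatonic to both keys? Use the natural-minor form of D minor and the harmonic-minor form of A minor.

Diatonic triads of D minor (natural minor): Dm (i), Edim (ii°), F (III), Gm (iv), Am (v), Bb (VI), C (VII).
Diatonic triads of A minor (harmonic minor): Am (i), Bdim (ii°), Caug (III+), Dm (iv), E (V), F (VI), G#dim (vii°).
Matching root and quality in both lists: Dm, F, Am.
That gives 3 common triads.

3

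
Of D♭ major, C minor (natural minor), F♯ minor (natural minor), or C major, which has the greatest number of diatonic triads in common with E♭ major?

C minor

Triads of E♭ major: E♭ (I), Fm (ii), Gm (iii), A♭ (IV), B♭ (V), Cm (vi), Ddim (vii°).
D♭ major shares 2: Fm, A♭.
C minor (natural minor) shares 7: E♭, Fm, Gm, A♭, B♭, Cm, Ddim.
F♯ minor (natural minor) shares 0: none.
C major shares 0: none.
The most common triads (7) are shared with C minor.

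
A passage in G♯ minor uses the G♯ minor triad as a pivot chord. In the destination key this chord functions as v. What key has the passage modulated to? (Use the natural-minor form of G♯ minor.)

C♯ minor

The numeral v denotes a minor triad on scale degree 5. With G♯ on degree 5, the tonic of the new key is C♯.
Degree 5 carries a minor triad in natural-minor keys, so the destination is C♯ minor.
Check: the diatonic triads of C♯ minor (natural minor) are C♯m (i), D♯dim (ii°), E (III), F♯m (iv), G♯m (v), A (VI), B (VII) — G♯ minor is indeed v.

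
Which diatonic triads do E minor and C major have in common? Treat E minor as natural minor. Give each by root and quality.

Triads in E minor (natural minor): E minor (i), F♯ diminished (ii°), G major (III), A minor (iv), B minor (v), C major (VI), D major (VII).
Triads in C major: C major (I), D minor (ii), E minor (iii), F major (IV), G major (V), A minor (vi), B diminished (vii°).
Shared triads with their functions: E minor (i in E minor, iii in C major); G major (III in E minor, V in C major); A minor (iv in E minor, vi in C major); C major (VI in E minor, I in C major).

Em, G, Am, C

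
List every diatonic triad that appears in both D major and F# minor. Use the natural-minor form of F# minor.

Triads in D major: D major (I), E minor (ii), F# minor (iii), G major (IV), A major (V), B minor (vi), C# diminished (vii°).
Triads in F# minor (natural minor): F# minor (i), G# diminished (ii°), A major (III), B minor (iv), C# minor (v), D major (VI), E major (VII).
Shared triads with their functions: D major (I in D major, VI in F# minor); F# minor (iii in D major, i in F# minor); A major (V in D major, III in F# minor); B minor (vi in D major, iv in F# minor).

D, F#m, A, Bm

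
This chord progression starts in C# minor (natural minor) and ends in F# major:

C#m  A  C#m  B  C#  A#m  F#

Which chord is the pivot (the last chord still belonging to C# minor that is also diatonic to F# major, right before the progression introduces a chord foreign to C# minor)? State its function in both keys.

B — VII in C# minor, IV in F# major

Chords diatonic to C# minor: C#m, D#dim, E, F#m, G#m, A, B.
Reading the progression, the first chord not in that set is C#, so the modulation leaves C# minor there.
The chord immediately before C# is B, which is diatonic to both keys: VII in C# minor and IV in F# major.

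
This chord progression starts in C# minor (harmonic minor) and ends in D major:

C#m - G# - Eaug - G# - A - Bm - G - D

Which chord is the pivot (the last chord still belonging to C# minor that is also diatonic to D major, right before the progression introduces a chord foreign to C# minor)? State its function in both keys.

Chords diatonic to C# minor: C#m, D#dim, Eaug, F#m, G#, A, B#dim.
Reading the progression, the first chord not in that set is Bm, so the modulation leaves C# minor there.
The chord immediately before Bm is A, which is diatonic to both keys: VI in C# minor and V in D major.

A — VI in C# minor, V in D major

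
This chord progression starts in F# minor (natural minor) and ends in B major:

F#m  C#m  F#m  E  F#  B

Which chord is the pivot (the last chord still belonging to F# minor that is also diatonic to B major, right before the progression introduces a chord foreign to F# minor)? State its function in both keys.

E — VII in F# minor, IV in B major

Chords diatonic to F# minor: F#m, G#dim, A, Bm, C#m, D, E.
Reading the progression, the first chord not in that set is F#, so the modulation leaves F# minor there.
The chord immediately before F# is E, which is diatonic to both keys: VII in F# minor and IV in B major.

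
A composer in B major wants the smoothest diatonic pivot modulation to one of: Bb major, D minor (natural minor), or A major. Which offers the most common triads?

A major

Triads of B major: B (I), C#m (ii), D#m (iii), E (IV), F# (V), G#m (vi), A#dim (vii°).
Bb major shares 0: none.
D minor (natural minor) shares 0: none.
A major shares 2: C#m, E.
The most common triads (2) are shared with A major.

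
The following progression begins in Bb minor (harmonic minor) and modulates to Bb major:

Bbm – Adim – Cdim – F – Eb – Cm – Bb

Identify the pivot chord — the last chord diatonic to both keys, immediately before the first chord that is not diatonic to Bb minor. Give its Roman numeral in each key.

F — V in Bb minor, V in Bb major

Chords diatonic to Bb minor: Bbm, Cdim, Dbaug, Ebm, F, Gb, Adim.
Reading the progression, the first chord not in that set is Eb, so the modulation leaves Bb minor there.
The chord immediately before Eb is F, which is diatonic to both keys: V in Bb minor and V in Bb major.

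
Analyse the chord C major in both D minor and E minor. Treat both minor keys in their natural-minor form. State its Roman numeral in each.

The scale of D minor (natural minor) is D E F G A Bb C; C is degree 7, and the triad built there (C-E-G) is major, so it is VII.
The scale of E minor (natural minor) is E F# G A B C D; C is degree 6, and the triad built there (C-E-G) is major, so it is VI.

VII in D minor; VI in E minor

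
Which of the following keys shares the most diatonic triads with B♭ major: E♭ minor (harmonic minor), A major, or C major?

C major

Triads of B♭ major: B♭ major (I), C minor (ii), D minor (iii), E♭ major (IV), F major (V), G minor (vi), A diminished (vii°).
E♭ minor (harmonic minor) shares 1: B♭.
A major shares 0: none.
C major shares 2: Dm, F.
The most common triads (2) are shared with C major.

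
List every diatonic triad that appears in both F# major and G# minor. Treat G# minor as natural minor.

F#, G#m, B, D#m

Triads in F# major: F# (I), G#m (ii), A#m (iii), B (IV), C# (V), D#m (vi), E#dim (vii°).
Triads in G# minor (natural minor): G#m (i), A#dim (ii°), B (III), C#m (iv), D#m (v), E (VI), F# (VII).
Shared triads with their functions: F# (I in F# major, VII in G# minor); G#m (ii in F# major, i in G# minor); B (IV in F# major, III in G# minor); D#m (vi in F# major, v in G# minor).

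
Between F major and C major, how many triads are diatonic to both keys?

4

Diatonic triads of F major: F (I), Gm (ii), Am (iii), Bb (IV), C (V), Dm (vi), Edim (vii°).
Diatonic triads of C major: C (I), Dm (ii), Em (iii), F (IV), G (V), Am (vi), Bdim (vii°).
Matching root and quality in both lists: F, Am, C, Dm.
That gives 4 common triads.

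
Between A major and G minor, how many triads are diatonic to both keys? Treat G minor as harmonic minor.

Diatonic triads of A major: A major (I), B minor (ii), C♯ minor (iii), D major (IV), E major (V), F♯ minor (vi), G♯ diminished (vii°).
Diatonic triads of G minor (harmonic minor): G minor (i), A diminished (ii°), B♭ augmented (III+), C minor (iv), D major (V), E♭ major (VI), F♯ diminished (vii°).
Matching root and quality in both lists: D major.
That gives 1 common triad.

1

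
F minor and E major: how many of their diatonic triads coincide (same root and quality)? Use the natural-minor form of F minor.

0

Diatonic triads of F minor (natural minor): F minor (i), G diminished (ii°), A♭ major (III), B♭ minor (iv), C minor (v), D♭ major (VI), E♭ major (VII).
Diatonic triads of E major: E major (I), F♯ minor (ii), G♯ minor (iii), A major (IV), B major (V), C♯ minor (vi), D♯ diminished (vii°).
No triad has the same root and quality in both keys.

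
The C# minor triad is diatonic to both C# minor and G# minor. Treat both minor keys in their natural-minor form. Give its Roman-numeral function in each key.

i in C# minor; iv in G# minor

The scale of C# minor (natural minor) is C# D# E F# G# A B; C# is degree 1, and the triad built there (C#-E-G#) is minor, so it is i.
The scale of G# minor (natural minor) is G# A# B C# D# E F#; C# is degree 4, and the triad built there (C#-E-G#) is minor, so it is iv.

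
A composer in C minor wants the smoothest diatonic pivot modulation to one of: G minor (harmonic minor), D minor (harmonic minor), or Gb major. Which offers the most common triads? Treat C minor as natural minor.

G minor

Triads of C minor (natural minor): C minor (i), D diminished (ii°), Eb major (III), F minor (iv), G minor (v), Ab major (VI), Bb major (VII).
G minor (harmonic minor) shares 3: Cm, Eb, Gm.
D minor (harmonic minor) shares 2: Gm, Bb.
Gb major shares 0: none.
The most common triads (3) are shared with G minor.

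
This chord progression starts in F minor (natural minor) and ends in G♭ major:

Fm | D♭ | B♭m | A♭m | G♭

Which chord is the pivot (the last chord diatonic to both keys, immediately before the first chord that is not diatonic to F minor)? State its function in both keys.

B♭m — iv in F minor, iii in G♭ major

Chords diatonic to F minor: Fm, Gdim, A♭, B♭m, Cm, D♭, E♭.
Reading the progression, the first chord not in that set is A♭m, so the modulation leaves F minor there.
The chord immediately before A♭m is B♭m, which is diatonic to both keys: iv in F minor and iii in G♭ major.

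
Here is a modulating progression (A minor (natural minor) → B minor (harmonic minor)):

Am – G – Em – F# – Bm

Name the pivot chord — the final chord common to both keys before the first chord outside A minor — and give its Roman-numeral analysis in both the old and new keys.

Chords diatonic to A minor: Am, Bdim, C, Dm, Em, F, G.
Reading the progression, the first chord not in that set is F#, so the modulation leaves A minor there.
The chord immediately before F# is Em, which is diatonic to both keys: v in A minor and iv in B minor.

Em — v in A minor, iv in B minor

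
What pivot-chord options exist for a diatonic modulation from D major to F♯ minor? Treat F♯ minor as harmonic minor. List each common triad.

D, F♯m, Bm

Triads in D major: D (I), Em (ii), F♯m (iii), G (IV), A (V), Bm (vi), C♯dim (vii°).
Triads in F♯ minor (harmonic minor): F♯m (i), G♯dim (ii°), Aaug (III+), Bm (iv), C♯ (V), D (VI), E♯dim (vii°).
Shared triads with their functions: D (I in D major, VI in F♯ minor); F♯m (iii in D major, i in F♯ minor); Bm (vi in D major, iv in F♯ minor).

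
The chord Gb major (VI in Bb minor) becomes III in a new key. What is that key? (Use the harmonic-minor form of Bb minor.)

Eb minor

The numeral III denotes a major triad on scale degree 3. With Gb on degree 3, the tonic of the new key is Eb.
Degree 3 carries a major triad in natural-minor keys, so the destination is Eb minor.
Check: the diatonic triads of Eb minor (natural minor) are Ebm (i), Fdim (ii°), Gb (III), Abm (iv), Bbm (v), Cb (VI), Db (VII) — Gb major is indeed III.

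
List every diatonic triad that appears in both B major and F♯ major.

B, D♯m, F♯, G♯m

Triads in B major: B (I), C♯m (ii), D♯m (iii), E (IV), F♯ (V), G♯m (vi), A♯dim (vii°).
Triads in F♯ major: F♯ (I), G♯m (ii), A♯m (iii), B (IV), C♯ (V), D♯m (vi), E♯dim (vii°).
Shared triads with their functions: B (I in B major, IV in F♯ major); D♯m (iii in B major, vi in F♯ major); F♯ (V in B major, I in F♯ major); G♯m (vi in B major, ii in F♯ major).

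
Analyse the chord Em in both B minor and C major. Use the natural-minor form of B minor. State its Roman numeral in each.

The scale of B minor (natural minor) is B C# D E F# G A; E is degree 4, and the triad built there (E-G-B) is minor, so it is iv.
The scale of C major is C D E F G A B; E is degree 3, and the triad built there (E-G-B) is minor, so it is iii.

iv in B minor; iii in C major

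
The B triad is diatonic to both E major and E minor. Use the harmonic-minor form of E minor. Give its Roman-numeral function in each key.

V in E major; V in E minor

The scale of E major is E F# G# A B C# D#; B is degree 5, and the triad built there (B-D#-F#) is major, so it is V.
The scale of E minor (harmonic minor) is E F# G A B C D#; B is degree 5, and the triad built there (B-D#-F#) is major, so it is V.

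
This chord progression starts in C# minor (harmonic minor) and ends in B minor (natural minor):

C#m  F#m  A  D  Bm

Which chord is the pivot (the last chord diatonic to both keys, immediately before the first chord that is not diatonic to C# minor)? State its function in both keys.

Chords diatonic to C# minor: C#m, D#dim, Eaug, F#m, G#, A, B#dim.
Reading the progression, the first chord not in that set is D, so the modulation leaves C# minor there.
The chord immediately before D is A, which is diatonic to both keys: VI in C# minor and VII in B minor.

A — VI in C# minor, VII in B minor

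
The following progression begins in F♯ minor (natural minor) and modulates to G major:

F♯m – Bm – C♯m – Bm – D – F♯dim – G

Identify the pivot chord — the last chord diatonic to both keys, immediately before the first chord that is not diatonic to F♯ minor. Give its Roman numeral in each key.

D — VI in F♯ minor, V in G major

Chords diatonic to F♯ minor: F♯m, G♯dim, A, Bm, C♯m, D, E.
Reading the progression, the first chord not in that set is F♯dim, so the modulation leaves F♯ minor there.
The chord immediately before F♯dim is D, which is diatonic to both keys: VI in F♯ minor and V in G major.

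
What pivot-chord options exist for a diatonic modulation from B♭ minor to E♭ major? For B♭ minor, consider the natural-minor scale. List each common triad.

Fm, A♭

Triads in B♭ minor (natural minor): B♭ minor (i), C diminished (ii°), D♭ major (III), E♭ minor (iv), F minor (v), G♭ major (VI), A♭ major (VII).
Triads in E♭ major: E♭ major (I), F minor (ii), G minor (iii), A♭ major (IV), B♭ major (V), C minor (vi), D diminished (vii°).
Shared triads with their functions: F minor (v in B♭ minor, ii in E♭ major); A♭ major (VII in B♭ minor, IV in E♭ major).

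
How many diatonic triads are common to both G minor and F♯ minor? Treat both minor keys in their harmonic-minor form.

Diatonic triads of G minor (harmonic minor): G minor (i), A diminished (ii°), B♭ augmented (III+), C minor (iv), D major (V), E♭ major (VI), F♯ diminished (vii°).
Diatonic triads of F♯ minor (harmonic minor): F♯ minor (i), G♯ diminished (ii°), A augmented (III+), B minor (iv), C♯ major (V), D major (VI), E♯ diminished (vii°).
Matching root and quality in both lists: D major.
That gives 1 common triad.

1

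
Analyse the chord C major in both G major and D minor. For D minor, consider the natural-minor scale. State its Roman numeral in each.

The scale of G major is G A B C D E F#; C is degree 4, and the triad built there (C-E-G) is major, so it is IV.
The scale of D minor (natural minor) is D E F G A Bb C; C is degree 7, and the triad built there (C-E-G) is major, so it is VII.

IV in G major; VII in D minor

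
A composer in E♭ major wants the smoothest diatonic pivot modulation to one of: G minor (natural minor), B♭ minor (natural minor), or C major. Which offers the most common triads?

Triads of E♭ major: E♭ (I), Fm (ii), Gm (iii), A♭ (IV), B♭ (V), Cm (vi), Ddim (vii°).
G minor (natural minor) shares 4: E♭, Gm, B♭, Cm.
B♭ minor (natural minor) shares 2: Fm, A♭.
C major shares 0: none.
The most common triads (4) are shared with G minor.

G minor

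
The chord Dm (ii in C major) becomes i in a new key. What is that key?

The numeral i denotes a minor triad on scale degree 1. With D on degree 1, the tonic of the new key is D.
Degree 1 carries a minor triad in minor keys, so the destination is D minor.
Check: the diatonic triads of D minor (natural minor) are Dm (i), Edim (ii°), F (III), Gm (iv), Am (v), Bb (VI), C (VII) — Dm is indeed i.

D minor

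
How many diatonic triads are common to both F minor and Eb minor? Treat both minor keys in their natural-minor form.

Diatonic triads of F minor (natural minor): Fm (i), Gdim (ii°), Ab (III), Bbm (iv), Cm (v), Db (VI), Eb (VII).
Diatonic triads of Eb minor (natural minor): Ebm (i), Fdim (ii°), Gb (III), Abm (iv), Bbm (v), Cb (VI), Db (VII).
Matching root and quality in both lists: Bbm, Db.
That gives 2 common triads.

2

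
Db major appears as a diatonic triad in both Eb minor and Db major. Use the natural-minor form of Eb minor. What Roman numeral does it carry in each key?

The scale of Eb minor (natural minor) is Eb F Gb Ab Bb Cb Db; Db is degree 7, and the triad built there (Db-F-Ab) is major, so it is VII.
The scale of Db major is Db Eb F Gb Ab Bb C; Db is degree 1, and the triad built there (Db-F-Ab) is major, so it is I.

VII in Eb minor; I in Db major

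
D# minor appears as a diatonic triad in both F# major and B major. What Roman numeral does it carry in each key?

The scale of F# major is F# G# A# B C# D# E#; D# is degree 6, and the triad built there (D#-F#-A#) is minor, so it is vi.
The scale of B major is B C# D# E F# G# A#; D# is degree 3, and the triad built there (D#-F#-A#) is minor, so it is iii.

vi in F# major; iii in B major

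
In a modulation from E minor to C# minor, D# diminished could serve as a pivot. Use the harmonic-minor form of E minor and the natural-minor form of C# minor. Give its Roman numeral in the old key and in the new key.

The scale of E minor (harmonic minor) is E F# G A B C D#; D# is degree 7, and the triad built there (D#-F#-A) is diminished, so it is vii°.
The scale of C# minor (natural minor) is C# D# E F# G# A B; D# is degree 2, and the triad built there (D#-F#-A) is diminished, so it is ii°.

vii° in E minor; ii° in C# minor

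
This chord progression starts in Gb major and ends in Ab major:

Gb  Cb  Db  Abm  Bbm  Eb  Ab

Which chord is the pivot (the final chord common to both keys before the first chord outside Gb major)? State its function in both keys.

Chords diatonic to Gb major: Gb, Abm, Bbm, Cb, Db, Ebm, Fdim.
Reading the progression, the first chord not in that set is Eb, so the modulation leaves Gb major there.
The chord immediately before Eb is Bbm, which is diatonic to both keys: iii in Gb major and ii in Ab major.

Bbm — iii in Gb major, ii in Ab major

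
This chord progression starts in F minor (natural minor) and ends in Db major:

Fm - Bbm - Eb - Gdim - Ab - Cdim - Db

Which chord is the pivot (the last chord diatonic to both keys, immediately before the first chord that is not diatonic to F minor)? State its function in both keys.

Chords diatonic to F minor: Fm, Gdim, Ab, Bbm, Cm, Db, Eb.
Reading the progression, the first chord not in that set is Cdim, so the modulation leaves F minor there.
The chord immediately before Cdim is Ab, which is diatonic to both keys: III in F minor and V in Db major.

Ab — III in F minor, V in Db major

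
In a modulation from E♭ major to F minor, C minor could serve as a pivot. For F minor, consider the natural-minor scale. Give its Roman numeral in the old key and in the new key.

The scale of E♭ major is E♭ F G A♭ B♭ C D; C is degree 6, and the triad built there (C-E♭-G) is minor, so it is vi.
The scale of F minor (natural minor) is F G A♭ B♭ C D♭ E♭; C is degree 5, and the triad built there (C-E♭-G) is minor, so it is v.

vi in E♭ major; v in F minor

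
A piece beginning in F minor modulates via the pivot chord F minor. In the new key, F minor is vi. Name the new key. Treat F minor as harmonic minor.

The numeral vi denotes a minor triad on scale degree 6. With F on degree 6, the tonic of the new key is A♭.
Degree 6 carries a minor triad in major keys, so the destination is A♭ major.
Check: the diatonic triads of A♭ major are A♭ (I), B♭m (ii), Cm (iii), D♭ (IV), E♭ (V), Fm (vi), Gdim (vii°) — F minor is indeed vi.

A♭ major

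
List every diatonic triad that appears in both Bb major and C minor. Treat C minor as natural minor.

Triads in Bb major: Bb (I), Cm (ii), Dm (iii), Eb (IV), F (V), Gm (vi), Adim (vii°).
Triads in C minor (natural minor): Cm (i), Ddim (ii°), Eb (III), Fm (iv), Gm (v), Ab (VI), Bb (VII).
Shared triads with their functions: Bb (I in Bb major, VII in C minor); Cm (ii in Bb major, i in C minor); Eb (IV in Bb major, III in C minor); Gm (vi in Bb major, v in C minor).

Bb, Cm, Eb, Gm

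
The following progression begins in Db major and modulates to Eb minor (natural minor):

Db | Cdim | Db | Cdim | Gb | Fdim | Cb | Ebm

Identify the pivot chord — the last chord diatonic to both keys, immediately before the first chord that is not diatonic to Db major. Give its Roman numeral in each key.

Chords diatonic to Db major: Db, Ebm, Fm, Gb, Ab, Bbm, Cdim.
Reading the progression, the first chord not in that set is Fdim, so the modulation leaves Db major there.
The chord immediately before Fdim is Gb, which is diatonic to both keys: IV in Db major and III in Eb minor.

Gb — IV in Db major, III in Eb minor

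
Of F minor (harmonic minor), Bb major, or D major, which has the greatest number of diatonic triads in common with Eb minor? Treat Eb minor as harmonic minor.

Triads of Eb minor (harmonic minor): Ebm (i), Fdim (ii°), Gbaug (III+), Abm (iv), Bb (V), Cb (VI), Ddim (vii°).
F minor (harmonic minor) shares 0: none.
Bb major shares 1: Bb.
D major shares 0: none.
The most common triads (1) are shared with Bb major.

Bb major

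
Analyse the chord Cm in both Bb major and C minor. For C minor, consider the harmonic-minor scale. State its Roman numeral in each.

ii in Bb major; i in C minor

The scale of Bb major is Bb C D Eb F G A; C is degree 2, and the triad built there (C-Eb-G) is minor, so it is ii.
The scale of C minor (harmonic minor) is C D Eb F G Ab B; C is degree 1, and the triad built there (C-Eb-G) is minor, so it is i.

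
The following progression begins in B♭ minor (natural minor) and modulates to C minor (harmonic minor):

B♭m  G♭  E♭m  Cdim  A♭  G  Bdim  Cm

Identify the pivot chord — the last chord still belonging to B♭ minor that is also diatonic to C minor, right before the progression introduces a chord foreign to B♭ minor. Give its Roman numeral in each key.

Chords diatonic to B♭ minor: B♭m, Cdim, D♭, E♭m, Fm, G♭, A♭.
Reading the progression, the first chord not in that set is G, so the modulation leaves B♭ minor there.
The chord immediately before G is A♭, which is diatonic to both keys: VII in B♭ minor and VI in C minor.

A♭ — VII in B♭ minor, VI in C minor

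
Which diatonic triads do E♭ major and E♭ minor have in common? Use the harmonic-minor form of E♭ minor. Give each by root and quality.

B♭, Ddim

Triads in E♭ major: E♭ (I), Fm (ii), Gm (iii), A♭ (IV), B♭ (V), Cm (vi), Ddim (vii°).
Triads in E♭ minor (harmonic minor): E♭m (i), Fdim (ii°), G♭aug (III+), A♭m (iv), B♭ (V), C♭ (VI), Ddim (vii°).
Shared triads with their functions: B♭ (V in E♭ major, V in E♭ minor); Ddim (vii° in E♭ major, vii° in E♭ minor).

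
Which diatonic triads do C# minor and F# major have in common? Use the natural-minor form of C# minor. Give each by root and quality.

G#m, B

Triads in C# minor (natural minor): C#m (i), D#dim (ii°), E (III), F#m (iv), G#m (v), A (VI), B (VII).
Triads in F# major: F# (I), G#m (ii), A#m (iii), B (IV), C# (V), D#m (vi), E#dim (vii°).
Shared triads with their functions: G#m (v in C# minor, ii in F# major); B (VII in C# minor, IV in F# major).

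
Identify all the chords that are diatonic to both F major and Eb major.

Triads in F major: F (I), Gm (ii), Am (iii), Bb (IV), C (V), Dm (vi), Edim (vii°).
Triads in Eb major: Eb (I), Fm (ii), Gm (iii), Ab (IV), Bb (V), Cm (vi), Ddim (vii°).
Shared triads with their functions: Gm (ii in F major, iii in Eb major); Bb (IV in F major, V in Eb major).

Gm, Bb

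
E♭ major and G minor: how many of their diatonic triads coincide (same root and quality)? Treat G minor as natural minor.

4

Diatonic triads of E♭ major: E♭ (I), Fm (ii), Gm (iii), A♭ (IV), B♭ (V), Cm (vi), Ddim (vii°).
Diatonic triads of G minor (natural minor): Gm (i), Adim (ii°), B♭ (III), Cm (iv), Dm (v), E♭ (VI), F (VII).
Matching root and quality in both lists: E♭, Gm, B♭, Cm.
That gives 4 common triads.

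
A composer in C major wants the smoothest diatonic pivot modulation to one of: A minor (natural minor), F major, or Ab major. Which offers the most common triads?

A minor

Triads of C major: C major (I), D minor (ii), E minor (iii), F major (IV), G major (V), A minor (vi), B diminished (vii°).
A minor (natural minor) shares 7: C, Dm, Em, F, G, Am, Bdim.
F major shares 4: C, Dm, F, Am.
Ab major shares 0: none.
The most common triads (7) are shared with A minor.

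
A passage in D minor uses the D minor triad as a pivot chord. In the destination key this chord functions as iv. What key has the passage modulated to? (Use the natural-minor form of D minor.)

A minor

The numeral iv denotes a minor triad on scale degree 4. With D on degree 4, the tonic of the new key is A.
Degree 4 carries a minor triad in minor keys, so the destination is A minor.
Check: the diatonic triads of A minor (natural minor) are Am (i), Bdim (ii°), C (III), Dm (iv), Em (v), F (VI), G (VII) — D minor is indeed iv.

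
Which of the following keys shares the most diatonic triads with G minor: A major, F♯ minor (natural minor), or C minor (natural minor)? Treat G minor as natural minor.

C minor

Triads of G minor (natural minor): G minor (i), A diminished (ii°), B♭ major (III), C minor (iv), D minor (v), E♭ major (VI), F major (VII).
A major shares 0: none.
F♯ minor (natural minor) shares 0: none.
C minor (natural minor) shares 4: Gm, B♭, Cm, E♭.
The most common triads (4) are shared with C minor.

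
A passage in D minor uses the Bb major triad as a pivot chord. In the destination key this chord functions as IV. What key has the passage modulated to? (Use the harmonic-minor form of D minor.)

F major

The numeral IV denotes a major triad on scale degree 4. With Bb on degree 4, the tonic of the new key is F.
Degree 4 carries a major triad in major keys, so the destination is F major.
Check: the diatonic triads of F major are F (I), Gm (ii), Am (iii), Bb (IV), C (V), Dm (vi), Edim (vii°) — Bb major is indeed IV.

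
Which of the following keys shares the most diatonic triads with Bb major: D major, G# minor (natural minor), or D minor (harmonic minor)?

D minor

Triads of Bb major: Bb (I), Cm (ii), Dm (iii), Eb (IV), F (V), Gm (vi), Adim (vii°).
D major shares 0: none.
G# minor (natural minor) shares 0: none.
D minor (harmonic minor) shares 3: Bb, Dm, Gm.
The most common triads (3) are shared with D minor.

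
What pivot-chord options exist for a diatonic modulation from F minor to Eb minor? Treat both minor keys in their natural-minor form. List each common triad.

Bbm, Db

Triads in F minor (natural minor): Fm (i), Gdim (ii°), Ab (III), Bbm (iv), Cm (v), Db (VI), Eb (VII).
Triads in Eb minor (natural minor): Ebm (i), Fdim (ii°), Gb (III), Abm (iv), Bbm (v), Cb (VI), Db (VII).
Shared triads with their functions: Bbm (iv in F minor, v in Eb minor); Db (VI in F minor, VII in Eb minor).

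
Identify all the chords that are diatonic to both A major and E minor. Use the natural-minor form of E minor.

Triads in A major: A (I), Bm (ii), C♯m (iii), D (IV), E (V), F♯m (vi), G♯dim (vii°).
Triads in E minor (natural minor): Em (i), F♯dim (ii°), G (III), Am (iv), Bm (v), C (VI), D (VII).
Shared triads with their functions: Bm (ii in A major, v in E minor); D (IV in A major, VII in E minor).

Bm, D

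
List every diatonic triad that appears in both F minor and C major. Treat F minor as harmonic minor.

Triads in F minor (harmonic minor): Fm (i), Gdim (ii°), Abaug (III+), Bbm (iv), C (V), Db (VI), Edim (vii°).
Triads in C major: C (I), Dm (ii), Em (iii), F (IV), G (V), Am (vi), Bdim (vii°).
Shared triads with their functions: C (V in F minor, I in C major).

C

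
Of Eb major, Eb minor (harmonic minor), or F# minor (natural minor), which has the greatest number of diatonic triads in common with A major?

Triads of A major: A (I), Bm (ii), C#m (iii), D (IV), E (V), F#m (vi), G#dim (vii°).
Eb major shares 0: none.
Eb minor (harmonic minor) shares 0: none.
F# minor (natural minor) shares 7: A, Bm, C#m, D, E, F#m, G#dim.
The most common triads (7) are shared with F# minor.

F# minor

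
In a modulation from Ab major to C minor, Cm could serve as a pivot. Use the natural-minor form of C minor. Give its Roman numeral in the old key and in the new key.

The scale of Ab major is Ab Bb C Db Eb F G; C is degree 3, and the triad built there (C-Eb-G) is minor, so it is iii.
The scale of C minor (natural minor) is C D Eb F G Ab Bb; C is degree 1, and the triad built there (C-Eb-G) is minor, so it is i.

iii in Ab major; i in C minor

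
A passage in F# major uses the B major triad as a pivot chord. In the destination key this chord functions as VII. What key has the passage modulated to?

The numeral VII denotes a major triad on scale degree 7. With B on degree 7, the tonic of the new key is C#.
Degree 7 carries a major triad in natural-minor keys, so the destination is C# minor.
Check: the diatonic triads of C# minor (natural minor) are C#m (i), D#dim (ii°), E (III), F#m (iv), G#m (v), A (VI), B (VII) — B major is indeed VII.

C# minor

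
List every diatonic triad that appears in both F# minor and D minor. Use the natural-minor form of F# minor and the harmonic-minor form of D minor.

Triads in F# minor (natural minor): F#m (i), G#dim (ii°), A (III), Bm (iv), C#m (v), D (VI), E (VII).
Triads in D minor (harmonic minor): Dm (i), Edim (ii°), Faug (III+), Gm (iv), A (V), Bb (VI), C#dim (vii°).
Shared triads with their functions: A (III in F# minor, V in D minor).

A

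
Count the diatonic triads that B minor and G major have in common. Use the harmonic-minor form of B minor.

3

Diatonic triads of B minor (harmonic minor): Bm (i), C♯dim (ii°), Daug (III+), Em (iv), F♯ (V), G (VI), A♯dim (vii°).
Diatonic triads of G major: G (I), Am (ii), Bm (iii), C (IV), D (V), Em (vi), F♯dim (vii°).
Matching root and quality in both lists: Bm, Em, G.
That gives 3 common triads.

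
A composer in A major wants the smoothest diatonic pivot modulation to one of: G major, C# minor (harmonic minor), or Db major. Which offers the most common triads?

C# minor

Triads of A major: A (I), Bm (ii), C#m (iii), D (IV), E (V), F#m (vi), G#dim (vii°).
G major shares 2: Bm, D.
C# minor (harmonic minor) shares 3: A, C#m, F#m.
Db major shares 0: none.
The most common triads (3) are shared with C# minor.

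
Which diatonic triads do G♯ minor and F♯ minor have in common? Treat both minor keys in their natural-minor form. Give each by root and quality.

C♯m, E

Triads in G♯ minor (natural minor): G♯m (i), A♯dim (ii°), B (III), C♯m (iv), D♯m (v), E (VI), F♯ (VII).
Triads in F♯ minor (natural minor): F♯m (i), G♯dim (ii°), A (III), Bm (iv), C♯m (v), D (VI), E (VII).
Shared triads with their functions: C♯m (iv in G♯ minor, v in F♯ minor); E (VI in G♯ minor, VII in F♯ minor).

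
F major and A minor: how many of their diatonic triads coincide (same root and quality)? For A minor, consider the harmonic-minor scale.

3

Diatonic triads of F major: F major (I), G minor (ii), A minor (iii), B♭ major (IV), C major (V), D minor (vi), E diminished (vii°).
Diatonic triads of A minor (harmonic minor): A minor (i), B diminished (ii°), C augmented (III+), D minor (iv), E major (V), F major (VI), G♯ diminished (vii°).
Matching root and quality in both lists: F major, A minor, D minor.
That gives 3 common triads.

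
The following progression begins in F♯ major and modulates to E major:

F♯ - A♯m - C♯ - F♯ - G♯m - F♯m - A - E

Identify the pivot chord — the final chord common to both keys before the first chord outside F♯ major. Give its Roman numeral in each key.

Chords diatonic to F♯ major: F♯, G♯m, A♯m, B, C♯, D♯m, E♯dim.
Reading the progression, the first chord not in that set is F♯m, so the modulation leaves F♯ major there.
The chord immediately before F♯m is G♯m, which is diatonic to both keys: ii in F♯ major and iii in E major.

G♯m — ii in F♯ major, iii in E major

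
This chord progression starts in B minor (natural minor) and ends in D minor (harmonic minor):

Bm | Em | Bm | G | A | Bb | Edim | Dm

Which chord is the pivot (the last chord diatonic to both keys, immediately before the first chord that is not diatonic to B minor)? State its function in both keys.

A — VII in B minor, V in D minor

Chords diatonic to B minor: Bm, C#dim, D, Em, F#m, G, A.
Reading the progression, the first chord not in that set is Bb, so the modulation leaves B minor there.
The chord immediately before Bb is A, which is diatonic to both keys: VII in B minor and V in D minor.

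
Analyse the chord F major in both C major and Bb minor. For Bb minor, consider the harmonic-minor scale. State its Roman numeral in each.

IV in C major; V in Bb minor

The scale of C major is C D E F G A B; F is degree 4, and the triad built there (F-A-C) is major, so it is IV.
The scale of Bb minor (harmonic minor) is Bb C Db Eb F Gb A; F is degree 5, and the triad built there (F-A-C) is major, so it is V.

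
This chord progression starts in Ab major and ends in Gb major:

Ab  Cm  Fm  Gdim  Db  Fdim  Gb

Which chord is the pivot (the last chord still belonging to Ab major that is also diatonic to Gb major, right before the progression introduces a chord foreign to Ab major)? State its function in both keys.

Chords diatonic to Ab major: Ab, Bbm, Cm, Db, Eb, Fm, Gdim.
Reading the progression, the first chord not in that set is Fdim, so the modulation leaves Ab major there.
The chord immediately before Fdim is Db, which is diatonic to both keys: IV in Ab major and V in Gb major.

Db — IV in Ab major, V in Gb major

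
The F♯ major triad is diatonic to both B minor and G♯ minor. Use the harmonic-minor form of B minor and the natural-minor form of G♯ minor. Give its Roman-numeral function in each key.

V in B minor; VII in G♯ minor

The scale of B minor (harmonic minor) is B C♯ D E F♯ G A♯; F♯ is degree 5, and the triad built there (F♯-A♯-C♯) is major, so it is V.
The scale of G♯ minor (natural minor) is G♯ A♯ B C♯ D♯ E F♯; F♯ is degree 7, and the triad built there (F♯-A♯-C♯) is major, so it is VII.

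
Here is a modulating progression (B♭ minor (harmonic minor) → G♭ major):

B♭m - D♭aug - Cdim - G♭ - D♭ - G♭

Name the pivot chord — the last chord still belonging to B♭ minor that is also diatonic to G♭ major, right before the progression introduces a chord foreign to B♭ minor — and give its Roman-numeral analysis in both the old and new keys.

Chords diatonic to B♭ minor: B♭m, Cdim, D♭aug, E♭m, F, G♭, Adim.
Reading the progression, the first chord not in that set is D♭, so the modulation leaves B♭ minor there.
The chord immediately before D♭ is G♭, which is diatonic to both keys: VI in B♭ minor and I in G♭ major.

G♭ — VI in B♭ minor, I in G♭ major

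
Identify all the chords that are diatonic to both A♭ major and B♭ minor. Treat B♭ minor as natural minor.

Triads in A♭ major: A♭ major (I), B♭ minor (ii), C minor (iii), D♭ major (IV), E♭ major (V), F minor (vi), G diminished (vii°).
Triads in B♭ minor (natural minor): B♭ minor (i), C diminished (ii°), D♭ major (III), E♭ minor (iv), F minor (v), G♭ major (VI), A♭ major (VII).
Shared triads with their functions: A♭ major (I in A♭ major, VII in B♭ minor); B♭ minor (ii in A♭ major, i in B♭ minor); D♭ major (IV in A♭ major, III in B♭ minor); F minor (vi in A♭ major, v in B♭ minor).

A♭, B♭m, D♭, Fm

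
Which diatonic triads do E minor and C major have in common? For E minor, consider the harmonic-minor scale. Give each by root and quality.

Em, Am, C

Triads in E minor (harmonic minor): E minor (i), F# diminished (ii°), G augmented (III+), A minor (iv), B major (V), C major (VI), D# diminished (vii°).
Triads in C major: C major (I), D minor (ii), E minor (iii), F major (IV), G major (V), A minor (vi), B diminished (vii°).
Shared triads with their functions: E minor (i in E minor, iii in C major); A minor (iv in E minor, vi in C major); C major (VI in E minor, I in C major).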